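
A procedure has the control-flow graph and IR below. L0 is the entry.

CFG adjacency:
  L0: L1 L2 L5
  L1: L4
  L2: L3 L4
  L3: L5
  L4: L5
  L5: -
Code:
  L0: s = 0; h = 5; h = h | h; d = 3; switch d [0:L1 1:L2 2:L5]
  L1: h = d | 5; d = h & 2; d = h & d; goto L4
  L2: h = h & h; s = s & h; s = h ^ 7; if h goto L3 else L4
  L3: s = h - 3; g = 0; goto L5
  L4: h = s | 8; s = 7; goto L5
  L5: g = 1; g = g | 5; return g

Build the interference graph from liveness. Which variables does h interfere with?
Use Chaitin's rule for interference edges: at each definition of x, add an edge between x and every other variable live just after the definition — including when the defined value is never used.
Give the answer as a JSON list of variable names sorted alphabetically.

Block summaries:
  L0: def={d,h,s} ue=∅
  L1: def={d,h} ue={d}
  L2: def={h,s} ue={h,s}
  L3: def={g,s} ue={h}
  L4: def={h,s} ue={s}
  L5: def={g} ue=∅

Liveness:
  L0 li=∅ lo={d,h,s}
  L1 li={d,s} lo={s}
  L2 li={h,s} lo={h,s}
  L3 li={h} lo=∅
  L4 li={s} lo=∅
  L5 li=∅ lo=∅

Conflict graph:
  d↔{h,s}
  g↔∅
  h↔{d,s}
  s↔{d,h}

N(h) = ["d", "s"]

Answer: ["d", "s"]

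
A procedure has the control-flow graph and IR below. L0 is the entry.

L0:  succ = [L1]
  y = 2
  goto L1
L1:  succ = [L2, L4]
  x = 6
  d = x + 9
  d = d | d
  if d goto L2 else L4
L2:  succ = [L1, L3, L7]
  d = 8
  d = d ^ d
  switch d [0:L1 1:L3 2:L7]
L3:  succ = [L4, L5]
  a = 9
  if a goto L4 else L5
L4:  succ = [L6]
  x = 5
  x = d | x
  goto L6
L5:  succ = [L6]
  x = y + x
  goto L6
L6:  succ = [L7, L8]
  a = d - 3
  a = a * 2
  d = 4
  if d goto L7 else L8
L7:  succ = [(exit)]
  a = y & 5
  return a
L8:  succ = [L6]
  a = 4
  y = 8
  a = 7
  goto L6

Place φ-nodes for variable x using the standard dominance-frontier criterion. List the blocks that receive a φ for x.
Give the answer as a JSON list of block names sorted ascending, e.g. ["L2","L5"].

idom tree: L1←L0 L2←L1 L3←L2 L4←L1 L5←L3 L6←L1 L7←L1 L8←L6
Dom at joins:
  L1: preds {L0,L2}: {L0} ∩ {L0,L1,L2} = {L0}; idom=L0
  L4: preds {L1,L3}: {L0,L1} ∩ {L0,L1,L2,L3} = {L0,L1}; idom=L1
  L6: preds {L4,L5,L8}: {L0,L1,L4} ∩ {L0,L1,L2,L3,L5} ∩ {L0,L1,L6,L8} = {L0,L1}; idom=L1
  L7: preds {L2,L6}: {L0,L1,L2} ∩ {L0,L1,L6} = {L0,L1}; idom=L1

DF derivation:
  join L1 pred L0: · stop@L0
  join L1 pred L2: L2→L1 stop@L0
  join L4 pred L1: · stop@L1
  join L4 pred L3: L3→L2 stop@L1
  join L6 pred L4: L4 stop@L1
  join L6 pred L5: L5→L3→L2 stop@L1
  join L6 pred L8: L8→L6 stop@L1
  join L7 pred L2: L2 stop@L1
  join L7 pred L6: L6 stop@L1
  L0 → ∅
  L1 → {L1}
  L2 → {L1,L4,L6,L7}
  L3 → {L4,L6}
  L4 → {L6}
  L5 → {L6}
  L6 → {L6,L7}
  L7 → ∅
  L8 → {L6}

φ for x: defs {L1,L4,L5}
  DF⁺ = {L1,L6,L7}

Answer: ["L1", "L6", "L7"]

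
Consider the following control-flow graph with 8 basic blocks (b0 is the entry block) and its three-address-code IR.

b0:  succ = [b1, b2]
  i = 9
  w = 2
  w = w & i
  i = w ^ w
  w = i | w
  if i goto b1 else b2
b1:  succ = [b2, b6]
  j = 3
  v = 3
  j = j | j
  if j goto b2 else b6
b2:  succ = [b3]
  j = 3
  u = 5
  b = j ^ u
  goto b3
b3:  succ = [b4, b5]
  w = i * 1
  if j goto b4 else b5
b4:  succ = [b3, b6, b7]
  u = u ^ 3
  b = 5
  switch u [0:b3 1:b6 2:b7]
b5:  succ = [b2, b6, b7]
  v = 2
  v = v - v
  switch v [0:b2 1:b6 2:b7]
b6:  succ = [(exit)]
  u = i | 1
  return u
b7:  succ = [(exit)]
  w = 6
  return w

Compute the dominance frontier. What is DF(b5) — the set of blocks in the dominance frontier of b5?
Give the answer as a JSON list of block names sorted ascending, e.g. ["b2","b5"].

idom tree: b1←b0 b2←b0 b3←b2 b4←b3 b5←b3 b6←b0 b7←b3
Dom at joins:
  b2: preds {b0,b1,b5}: {b0} ∩ {b0,b1} ∩ {b0,b2,b3,b5} = {b0}; idom=b0
  b3: preds {b2,b4}: {b0,b2} ∩ {b0,b2,b3,b4} = {b0,b2}; idom=b2
  b6: preds {b1,b4,b5}: {b0,b1} ∩ {b0,b2,b3,b4} ∩ {b0,b2,b3,b5} = {b0}; idom=b0
  b7: preds {b4,b5}: {b0,b2,b3,b4} ∩ {b0,b2,b3,b5} = {b0,b2,b3}; idom=b3

Frontier:
  join b2 pred b0: · stop@b0
  join b2 pred b1: b1 stop@b0
  join b2 pred b5: b5→b3→b2 stop@b0
  join b3 pred b2: · stop@b2
  join b3 pred b4: b4→b3 stop@b2
  join b6 pred b1: b1 stop@b0
  join b6 pred b4: b4→b3→b2 stop@b0
  join b6 pred b5: b5→b3→b2 stop@b0
  join b7 pred b4: b4 stop@b3
  join b7 pred b5: b5 stop@b3
  b0 → ∅
  b1 → {b2,b6}
  b2 → {b2,b6}
  b3 → {b2,b3,b6}
  b4 → {b3,b6,b7}
  b5 → {b2,b6,b7}
  b6 → ∅
  b7 → ∅

DF(b5) = ["b2", "b6", "b7"]

Answer: ["b2", "b6", "b7"]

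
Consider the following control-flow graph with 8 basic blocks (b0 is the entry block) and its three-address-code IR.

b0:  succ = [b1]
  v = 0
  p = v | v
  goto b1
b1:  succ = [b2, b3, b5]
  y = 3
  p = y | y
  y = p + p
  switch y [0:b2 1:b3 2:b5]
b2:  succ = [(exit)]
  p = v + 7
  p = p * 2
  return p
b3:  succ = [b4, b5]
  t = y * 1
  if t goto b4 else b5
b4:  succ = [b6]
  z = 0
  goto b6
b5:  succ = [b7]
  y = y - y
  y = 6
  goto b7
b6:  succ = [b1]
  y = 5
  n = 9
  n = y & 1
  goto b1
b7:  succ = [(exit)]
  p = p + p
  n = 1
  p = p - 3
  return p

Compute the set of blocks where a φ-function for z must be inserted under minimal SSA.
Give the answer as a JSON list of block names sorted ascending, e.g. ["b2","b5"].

idom tree: b1←b0 b2←b1 b3←b1 b4←b3 b5←b1 b6←b4 b7←b5
Dom at joins:
  b1: preds {b0,b6}: {b0} ∩ {b0,b1,b3,b4,b6} = {b0}; idom=b0
  b5: preds {b1,b3}: {b0,b1} ∩ {b0,b1,b3} = {b0,b1}; idom=b1

DF derivation:
  b1←b0: walk · to b0
  b1←b6: walk b6→b4→b3→b1 to b0
  b5←b1: walk · to b1
  b5←b3: walk b3 to b1
  b0: DF=∅
  b1: DF={b1}
  b2: DF=∅
  b3: DF={b1,b5}
  b4: DF={b1}
  b5: DF=∅
  b6: DF={b1}
  b7: DF=∅

φ for z: defs {b4}
  DF⁺ = {b1}

Answer: ["b1"]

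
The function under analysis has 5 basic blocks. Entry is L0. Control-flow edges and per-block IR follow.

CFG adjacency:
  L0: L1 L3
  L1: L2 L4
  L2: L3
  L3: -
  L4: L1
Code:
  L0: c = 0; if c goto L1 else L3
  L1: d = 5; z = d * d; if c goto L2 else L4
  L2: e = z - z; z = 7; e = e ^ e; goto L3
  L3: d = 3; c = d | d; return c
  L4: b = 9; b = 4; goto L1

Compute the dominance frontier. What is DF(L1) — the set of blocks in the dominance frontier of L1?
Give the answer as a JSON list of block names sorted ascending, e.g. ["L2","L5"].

Answer: ["L1", "L3"]

Working:
idom tree: L1←L0 L2←L1 L3←L0 L4←L1
Dom at joins:
  L1: preds {L0,L4}: {L0} ∩ {L0,L1,L4} = {L0}; idom=L0
  L3: preds {L0,L2}: {L0} ∩ {L0,L1,L2} = {L0}; idom=L0

DF derivation:
  join L1 pred L0: · stop@L0
  join L1 pred L4: L4→L1 stop@L0
  join L3 pred L0: · stop@L0
  join L3 pred L2: L2→L1 stop@L0
  L0 → ∅
  L1 → {L1,L3}
  L2 → {L3}
  L3 → ∅
  L4 → {L1}

DF(L1) = ["L1", "L3"]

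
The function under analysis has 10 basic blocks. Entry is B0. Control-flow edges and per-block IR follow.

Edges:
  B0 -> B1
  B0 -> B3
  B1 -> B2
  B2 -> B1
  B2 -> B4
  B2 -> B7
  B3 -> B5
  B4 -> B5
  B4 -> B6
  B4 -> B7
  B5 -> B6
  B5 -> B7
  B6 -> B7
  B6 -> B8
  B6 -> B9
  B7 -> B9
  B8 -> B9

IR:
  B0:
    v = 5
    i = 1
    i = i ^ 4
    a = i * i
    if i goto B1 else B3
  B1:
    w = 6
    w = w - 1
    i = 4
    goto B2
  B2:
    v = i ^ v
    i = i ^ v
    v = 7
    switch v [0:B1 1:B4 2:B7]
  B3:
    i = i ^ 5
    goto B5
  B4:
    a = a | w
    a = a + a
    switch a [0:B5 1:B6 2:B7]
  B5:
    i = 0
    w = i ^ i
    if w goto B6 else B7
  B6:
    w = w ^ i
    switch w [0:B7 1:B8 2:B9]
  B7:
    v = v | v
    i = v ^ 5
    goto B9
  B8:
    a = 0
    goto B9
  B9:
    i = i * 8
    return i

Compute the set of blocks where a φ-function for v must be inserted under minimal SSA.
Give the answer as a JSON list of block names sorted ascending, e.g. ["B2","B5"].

Answer: ["B1", "B5", "B6", "B7", "B9"]

Analysis:
idom tree: B1←B0 B2←B1 B3←B0 B4←B2 B5←B0 B6←B0 B7←B0 B8←B6 B9←B0
Dom at joins:
  B1: preds {B0,B2}: {B0} ∩ {B0,B1,B2} = {B0}; idom=B0
  B5: preds {B3,B4}: {B0,B3} ∩ {B0,B1,B2,B4} = {B0}; idom=B0
  B6: preds {B4,B5}: {B0,B1,B2,B4} ∩ {B0,B5} = {B0}; idom=B0
  B7: preds {B2,B4,B5,B6}: {B0,B1,B2} ∩ {B0,B1,B2,B4} ∩ {B0,B5} ∩ {B0,B6} = {B0}; idom=B0
  B9: preds {B6,B7,B8}: {B0,B6} ∩ {B0,B7} ∩ {B0,B6,B8} = {B0}; idom=B0

DF derivation:
  B1←B0: walk · to B0
  B1←B2: walk B2→B1 to B0
  B5←B3: walk B3 to B0
  B5←B4: walk B4→B2→B1 to B0
  B6←B4: walk B4→B2→B1 to B0
  B6←B5: walk B5 to B0
  B7←B2: walk B2→B1 to B0
  B7←B4: walk B4→B2→B1 to B0
  B7←B5: walk B5 to B0
  B7←B6: walk B6 to B0
  B9←B6: walk B6 to B0
  B9←B7: walk B7 to B0
  B9←B8: walk B8→B6 to B0
  B0: DF=∅
  B1: DF={B1,B5,B6,B7}
  B2: DF={B1,B5,B6,B7}
  B3: DF={B5}
  B4: DF={B5,B6,B7}
  B5: DF={B6,B7}
  B6: DF={B7,B9}
  B7: DF={B9}
  B8: DF={B9}
  B9: DF=∅

φ for v: defs {B0,B2,B7}
  DF⁺ = {B1,B5,B6,B7,B9}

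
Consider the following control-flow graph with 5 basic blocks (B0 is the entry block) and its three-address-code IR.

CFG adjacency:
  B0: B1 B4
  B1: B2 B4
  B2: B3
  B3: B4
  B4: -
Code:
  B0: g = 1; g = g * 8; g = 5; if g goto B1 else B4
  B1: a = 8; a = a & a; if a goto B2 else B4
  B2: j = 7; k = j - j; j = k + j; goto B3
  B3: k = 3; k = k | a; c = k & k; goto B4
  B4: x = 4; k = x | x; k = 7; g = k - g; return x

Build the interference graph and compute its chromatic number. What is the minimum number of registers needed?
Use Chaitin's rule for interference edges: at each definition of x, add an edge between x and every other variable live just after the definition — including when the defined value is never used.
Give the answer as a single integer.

Answer: 4

Analysis:
Block summaries:
  B0: {g} / ∅
  B1: {a} / ∅
  B2: {j,k} / ∅
  B3: {c,k} / {a}
  B4: {g,k,x} / {g}

Backward fixpoint:
  B0 li=∅ lo={g}
  B1 li={g} lo={a,g}
  B2 li={a,g} lo={a,g}
  B3 li={a,g} lo={g}
  B4 li={g} lo=∅

Interference:
  a↔{g,j,k}
  c↔{g}
  g↔{a,c,j,k,x}
  j↔{a,g,k}
  k↔{a,g,j,x}
  x↔{g,k}

Registers:
  clique {a,g,j,k} ⇒ need ≥ 4
  4-colouring: R0={g}  R1={c,k}  R2={a,x}  R3={j}
  χ = 4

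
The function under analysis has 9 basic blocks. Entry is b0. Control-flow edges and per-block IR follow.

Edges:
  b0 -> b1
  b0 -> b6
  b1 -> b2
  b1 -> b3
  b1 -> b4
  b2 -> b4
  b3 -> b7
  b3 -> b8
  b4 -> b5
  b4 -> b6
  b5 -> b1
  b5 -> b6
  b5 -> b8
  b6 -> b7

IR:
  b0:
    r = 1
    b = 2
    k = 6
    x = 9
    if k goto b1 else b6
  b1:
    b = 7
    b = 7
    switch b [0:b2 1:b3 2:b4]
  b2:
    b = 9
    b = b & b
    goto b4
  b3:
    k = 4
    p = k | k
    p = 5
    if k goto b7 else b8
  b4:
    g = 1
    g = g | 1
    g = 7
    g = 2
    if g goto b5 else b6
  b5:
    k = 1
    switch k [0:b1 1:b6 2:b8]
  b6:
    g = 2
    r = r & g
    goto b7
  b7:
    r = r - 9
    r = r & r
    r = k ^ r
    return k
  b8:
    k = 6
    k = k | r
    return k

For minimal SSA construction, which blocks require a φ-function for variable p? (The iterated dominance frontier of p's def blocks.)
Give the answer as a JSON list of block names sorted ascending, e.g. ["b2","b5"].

Answer: ["b7", "b8"]

Working:
idom tree: b1←b0 b2←b1 b3←b1 b4←b1 b5←b4 b6←b0 b7←b0 b8←b1
Dom at joins:
  b1: preds {b0,b5}: {b0} ∩ {b0,b1,b4,b5} = {b0}; idom=b0
  b4: preds {b1,b2}: {b0,b1} ∩ {b0,b1,b2} = {b0,b1}; idom=b1
  b6: preds {b0,b4,b5}: {b0} ∩ {b0,b1,b4} ∩ {b0,b1,b4,b5} = {b0}; idom=b0
  b7: preds {b3,b6}: {b0,b1,b3} ∩ {b0,b6} = {b0}; idom=b0
  b8: preds {b3,b5}: {b0,b1,b3} ∩ {b0,b1,b4,b5} = {b0,b1}; idom=b1

Frontier:
  join b1 pred b0: · stop@b0
  join b1 pred b5: b5→b4→b1 stop@b0
  join b4 pred b1: · stop@b1
  join b4 pred b2: b2 stop@b1
  join b6 pred b0: · stop@b0
  join b6 pred b4: b4→b1 stop@b0
  join b6 pred b5: b5→b4→b1 stop@b0
  join b7 pred b3: b3→b1 stop@b0
  join b7 pred b6: b6 stop@b0
  join b8 pred b3: b3 stop@b1
  join b8 pred b5: b5→b4 stop@b1
  b0: DF=∅
  b1: DF={b1,b6,b7}
  b2: DF={b4}
  b3: DF={b7,b8}
  b4: DF={b1,b6,b8}
  b5: DF={b1,b6,b8}
  b6: DF={b7}
  b7: DF=∅
  b8: DF=∅

φ for p: defs {b3}
  DF⁺ = {b7,b8}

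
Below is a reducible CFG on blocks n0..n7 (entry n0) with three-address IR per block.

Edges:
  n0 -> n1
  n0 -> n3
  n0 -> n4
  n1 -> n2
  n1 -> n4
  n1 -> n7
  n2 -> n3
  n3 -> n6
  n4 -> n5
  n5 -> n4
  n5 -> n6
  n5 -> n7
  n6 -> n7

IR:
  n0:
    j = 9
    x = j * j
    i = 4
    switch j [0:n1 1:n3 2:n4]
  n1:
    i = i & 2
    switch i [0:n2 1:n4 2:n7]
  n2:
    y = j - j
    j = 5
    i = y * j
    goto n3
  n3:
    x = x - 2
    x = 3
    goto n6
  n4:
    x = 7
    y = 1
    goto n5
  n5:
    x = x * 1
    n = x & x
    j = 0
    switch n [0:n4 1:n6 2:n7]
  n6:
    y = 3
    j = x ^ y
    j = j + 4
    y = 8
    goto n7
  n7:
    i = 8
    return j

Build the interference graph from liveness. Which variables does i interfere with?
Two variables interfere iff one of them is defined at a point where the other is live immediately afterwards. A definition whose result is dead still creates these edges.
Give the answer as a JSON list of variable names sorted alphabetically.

Per-block:
  n0 def {i,j,x} use ∅
  n1 def {i} use {i}
  n2 def {i,j,y} use {j}
  n3 def {x} use {x}
  n4 def {x,y} use ∅
  n5 def {j,n,x} use {x}
  n6 def {j,y} use {x}
  n7 def {i} use {j}

Live sets:
  n0: in=∅ out={i,j,x}
  n1: in={i,j,x} out={j,x}
  n2: in={j,x} out={x}
  n3: in={x} out={x}
  n4: in=∅ out={x}
  n5: in={x} out={j,x}
  n6: in={x} out={j}
  n7: in={j} out=∅

Interference:
  i: {j,x}
  j: {i,n,x,y}
  n: {j,x}
  x: {i,j,n,y}
  y: {j,x}

N(i) = ["j", "x"]

Answer: ["j", "x"]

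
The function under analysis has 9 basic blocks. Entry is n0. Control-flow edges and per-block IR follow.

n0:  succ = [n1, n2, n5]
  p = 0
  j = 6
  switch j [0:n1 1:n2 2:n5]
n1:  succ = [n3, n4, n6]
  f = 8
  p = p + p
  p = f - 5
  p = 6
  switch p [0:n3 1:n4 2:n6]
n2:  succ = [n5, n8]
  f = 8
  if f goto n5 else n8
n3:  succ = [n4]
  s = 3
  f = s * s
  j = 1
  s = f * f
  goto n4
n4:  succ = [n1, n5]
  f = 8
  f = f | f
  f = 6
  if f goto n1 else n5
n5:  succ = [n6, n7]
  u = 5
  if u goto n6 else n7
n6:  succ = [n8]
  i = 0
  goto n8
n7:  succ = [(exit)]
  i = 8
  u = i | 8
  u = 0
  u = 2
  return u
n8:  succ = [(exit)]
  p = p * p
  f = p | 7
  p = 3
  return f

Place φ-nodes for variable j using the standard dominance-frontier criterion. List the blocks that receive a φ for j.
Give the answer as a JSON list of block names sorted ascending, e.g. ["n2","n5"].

Answer: ["n1", "n4", "n5", "n6", "n8"]

Working:
idom tree: n1←n0 n2←n0 n3←n1 n4←n1 n5←n0 n6←n0 n7←n5 n8←n0
Dom∩ at merges:
  n1: preds {n0,n4}: {n0} ∩ {n0,n1,n4} = {n0}; idom=n0
  n4: preds {n1,n3}: {n0,n1} ∩ {n0,n1,n3} = {n0,n1}; idom=n1
  n5: preds {n0,n2,n4}: {n0} ∩ {n0,n2} ∩ {n0,n1,n4} = {n0}; idom=n0
  n6: preds {n1,n5}: {n0,n1} ∩ {n0,n5} = {n0}; idom=n0
  n8: preds {n2,n6}: {n0,n2} ∩ {n0,n6} = {n0}; idom=n0

DF walk-up:
  n1←n0: walk · to n0
  n1←n4: walk n4→n1 to n0
  n4←n1: walk · to n1
  n4←n3: walk n3 to n1
  n5←n0: walk · to n0
  n5←n2: walk n2 to n0
  n5←n4: walk n4→n1 to n0
  n6←n1: walk n1 to n0
  n6←n5: walk n5 to n0
  n8←n2: walk n2 to n0
  n8←n6: walk n6 to n0
  n0: DF=∅
  n1: DF={n1,n5,n6}
  n2: DF={n5,n8}
  n3: DF={n4}
  n4: DF={n1,n5}
  n5: DF={n6}
  n6: DF={n8}
  n7: DF=∅
  n8: DF=∅

φ for j: defs {n0,n3}
  DF⁺ = {n1,n4,n5,n6,n8}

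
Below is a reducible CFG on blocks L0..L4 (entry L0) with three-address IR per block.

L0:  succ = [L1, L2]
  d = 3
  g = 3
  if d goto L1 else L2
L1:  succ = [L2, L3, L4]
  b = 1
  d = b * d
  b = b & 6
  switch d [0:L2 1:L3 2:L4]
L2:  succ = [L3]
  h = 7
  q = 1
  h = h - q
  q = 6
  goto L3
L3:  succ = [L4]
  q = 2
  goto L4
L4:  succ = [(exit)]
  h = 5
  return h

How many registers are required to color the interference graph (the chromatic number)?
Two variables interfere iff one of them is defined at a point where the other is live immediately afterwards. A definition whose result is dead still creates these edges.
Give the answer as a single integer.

def/use:
  L0 def {d,g} use ∅
  L1 def {b,d} use {d}
  L2 def {h,q} use ∅
  L3 def {q} use ∅
  L4 def {h} use ∅

Backward fixpoint:
  live L0: ∅→{d}
  live L1: {d}→∅
  live L2: ∅→∅
  live L3: ∅→∅
  live L4: ∅→∅

Interference:
  b: {d}
  d: {b,g}
  g: {d}
  h: {q}
  q: {h}

Chromatic number:
  clique {b,d} ⇒ need ≥ 2
  2-colouring: r0={d,h}  r1={b,g,q}
  χ = 2

Answer: 2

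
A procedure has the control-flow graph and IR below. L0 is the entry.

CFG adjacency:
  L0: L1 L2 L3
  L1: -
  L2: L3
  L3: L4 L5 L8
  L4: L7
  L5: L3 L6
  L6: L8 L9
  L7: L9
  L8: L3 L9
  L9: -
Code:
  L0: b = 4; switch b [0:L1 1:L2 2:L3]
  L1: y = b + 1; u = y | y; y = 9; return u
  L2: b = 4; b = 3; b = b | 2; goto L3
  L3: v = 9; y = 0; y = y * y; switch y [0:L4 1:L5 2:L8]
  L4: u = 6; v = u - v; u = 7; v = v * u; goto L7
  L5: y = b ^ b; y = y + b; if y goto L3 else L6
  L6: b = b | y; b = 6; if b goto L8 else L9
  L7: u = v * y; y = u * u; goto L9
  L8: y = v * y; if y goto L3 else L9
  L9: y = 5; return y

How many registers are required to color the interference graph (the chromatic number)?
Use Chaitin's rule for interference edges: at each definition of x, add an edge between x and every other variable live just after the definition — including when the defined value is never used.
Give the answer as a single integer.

def/use:
  L0 def {b} use ∅
  L1 def {u,y} use {b}
  L2 def {b} use ∅
  L3 def {v,y} use ∅
  L4 def {u,v} use {v}
  L5 def {y} use {b}
  L6 def {b} use {b,y}
  L7 def {u,y} use {v,y}
  L8 def {y} use {v,y}
  L9 def {y} use ∅

Liveness:
  L0: in=∅ out={b}
  L1: in={b} out=∅
  L2: in=∅ out={b}
  L3: in={b} out={b,v,y}
  L4: in={v,y} out={v,y}
  L5: in={b,v} out={b,v,y}
  L6: in={b,v,y} out={b,v,y}
  L7: in={v,y} out=∅
  L8: in={b,v,y} out={b}
  L9: in=∅ out=∅

Conflict graph:
  b — {v,y}
  u — {v,y}
  v — {b,u,y}
  y — {b,u,v}

Registers:
  lower bound: {b,v,y} mutually conflict ⇒ χ ≥ 3
  assign b→r2 u→r2 v→r0 y→r1 — no edge inside a register ⇒ χ ≤ 3
  χ = 3

Answer: 3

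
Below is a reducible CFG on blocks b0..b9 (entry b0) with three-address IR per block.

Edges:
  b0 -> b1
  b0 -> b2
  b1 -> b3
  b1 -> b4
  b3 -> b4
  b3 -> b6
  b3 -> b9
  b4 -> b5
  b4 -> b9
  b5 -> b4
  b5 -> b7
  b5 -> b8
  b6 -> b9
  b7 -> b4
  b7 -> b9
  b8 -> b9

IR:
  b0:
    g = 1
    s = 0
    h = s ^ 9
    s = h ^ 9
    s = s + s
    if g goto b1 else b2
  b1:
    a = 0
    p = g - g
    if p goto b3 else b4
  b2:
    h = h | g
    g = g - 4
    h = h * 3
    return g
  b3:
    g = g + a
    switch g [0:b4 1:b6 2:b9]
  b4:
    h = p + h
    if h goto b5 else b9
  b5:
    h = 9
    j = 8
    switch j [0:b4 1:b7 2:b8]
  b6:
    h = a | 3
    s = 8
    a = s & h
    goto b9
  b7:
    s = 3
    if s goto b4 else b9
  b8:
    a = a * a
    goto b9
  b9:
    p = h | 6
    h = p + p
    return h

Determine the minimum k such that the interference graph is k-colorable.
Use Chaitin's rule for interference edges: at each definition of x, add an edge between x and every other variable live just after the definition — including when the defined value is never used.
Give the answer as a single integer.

def/use:
  b0 def {g,h,s} use ∅
  b1 def {a,p} use {g}
  b2 def {g,h} use {g,h}
  b3 def {g} use {a,g}
  b4 def {h} use {h,p}
  b5 def {h,j} use ∅
  b6 def {a,h,s} use {a}
  b7 def {s} use ∅
  b8 def {a} use {a}
  b9 def {h,p} use {h}

Liveness:
  b0 li=∅ lo={g,h}
  b1 li={g,h} lo={a,g,h,p}
  b2 li={g,h} lo=∅
  b3 li={a,g,h,p} lo={a,h,p}
  b4 li={a,h,p} lo={a,h,p}
  b5 li={a,p} lo={a,h,p}
  b6 li={a} lo={h}
  b7 li={a,h,p} lo={a,h,p}
  b8 li={a,h} lo={h}
  b9 li={h} lo=∅

Interference:
  a — {g,h,j,p,s}
  g — {a,h,p,s}
  h — {a,g,j,p,s}
  j — {a,h,p}
  p — {a,g,h,j,s}
  s — {a,g,h,p}

Registers:
  {a,g,h,p,s} pairwise interfere (5-clique) ⇒ χ ≥ 5
  5-colouring: r0={a}  r1={h}  r2={p}  r3={g,j}  r4={s}
  χ = 5

Answer: 5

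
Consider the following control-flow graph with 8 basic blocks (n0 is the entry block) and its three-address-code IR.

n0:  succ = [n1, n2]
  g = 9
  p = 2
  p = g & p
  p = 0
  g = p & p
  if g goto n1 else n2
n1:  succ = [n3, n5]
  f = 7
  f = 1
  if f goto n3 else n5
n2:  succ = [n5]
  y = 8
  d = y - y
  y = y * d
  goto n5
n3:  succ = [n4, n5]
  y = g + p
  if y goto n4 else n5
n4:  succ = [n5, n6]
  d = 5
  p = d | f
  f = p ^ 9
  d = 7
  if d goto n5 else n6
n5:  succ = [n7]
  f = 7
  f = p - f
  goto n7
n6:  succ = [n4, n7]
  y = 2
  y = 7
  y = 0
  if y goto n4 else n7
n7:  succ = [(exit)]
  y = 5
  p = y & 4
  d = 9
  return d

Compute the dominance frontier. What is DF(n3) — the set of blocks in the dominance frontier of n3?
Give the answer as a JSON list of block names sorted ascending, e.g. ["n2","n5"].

Answer: ["n5", "n7"]

Working:
idom tree: n1←n0 n2←n0 n3←n1 n4←n3 n5←n0 n6←n4 n7←n0
Dom∩ at merges:
  n4: preds {n3,n6}: {n0,n1,n3} ∩ {n0,n1,n3,n4,n6} = {n0,n1,n3}; idom=n3
  n5: preds {n1,n2,n3,n4}: {n0,n1} ∩ {n0,n2} ∩ {n0,n1,n3} ∩ {n0,n1,n3,n4} = {n0}; idom=n0
  n7: preds {n5,n6}: {n0,n5} ∩ {n0,n1,n3,n4,n6} = {n0}; idom=n0

DF walk-up:
  join n4 pred n3: · stop@n3
  join n4 pred n6: n6→n4 stop@n3
  join n5 pred n1: n1 stop@n0
  join n5 pred n2: n2 stop@n0
  join n5 pred n3: n3→n1 stop@n0
  join n5 pred n4: n4→n3→n1 stop@n0
  join n7 pred n5: n5 stop@n0
  join n7 pred n6: n6→n4→n3→n1 stop@n0
  DF(n0)=∅
  DF(n1)={n5,n7}
  DF(n2)={n5}
  DF(n3)={n5,n7}
  DF(n4)={n4,n5,n7}
  DF(n5)={n7}
  DF(n6)={n4,n7}
  DF(n7)=∅

DF(n3) = ["n5", "n7"]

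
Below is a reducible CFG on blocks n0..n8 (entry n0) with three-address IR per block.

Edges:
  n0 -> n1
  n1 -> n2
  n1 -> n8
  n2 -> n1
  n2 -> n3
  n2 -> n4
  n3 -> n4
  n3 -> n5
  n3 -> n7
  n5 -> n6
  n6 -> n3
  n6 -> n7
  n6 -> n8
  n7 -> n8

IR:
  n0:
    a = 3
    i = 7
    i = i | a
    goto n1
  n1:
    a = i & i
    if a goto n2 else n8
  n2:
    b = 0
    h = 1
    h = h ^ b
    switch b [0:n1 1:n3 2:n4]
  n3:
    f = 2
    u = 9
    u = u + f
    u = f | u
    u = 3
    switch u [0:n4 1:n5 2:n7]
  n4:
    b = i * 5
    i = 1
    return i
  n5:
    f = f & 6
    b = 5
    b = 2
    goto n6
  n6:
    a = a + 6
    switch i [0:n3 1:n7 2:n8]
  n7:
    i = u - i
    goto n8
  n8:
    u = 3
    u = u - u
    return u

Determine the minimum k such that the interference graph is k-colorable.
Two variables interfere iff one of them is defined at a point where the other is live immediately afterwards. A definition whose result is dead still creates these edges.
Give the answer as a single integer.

Answer: 4

Working:
Per-block:
  n0 def {a,i} use ∅
  n1 def {a} use {i}
  n2 def {b,h} use ∅
  n3 def {f,u} use ∅
  n4 def {b,i} use {i}
  n5 def {b,f} use {f}
  n6 def {a} use {a,i}
  n7 def {i} use {i,u}
  n8 def {u} use ∅

Backward fixpoint:
  n0 li=∅ lo={i}
  n1 li={i} lo={a,i}
  n2 li={a,i} lo={a,i}
  n3 li={a,i} lo={a,f,i,u}
  n4 li={i} lo=∅
  n5 li={a,f,i,u} lo={a,i,u}
  n6 li={a,i,u} lo={a,i,u}
  n7 li={i,u} lo=∅
  n8 li=∅ lo=∅

Interfere edges:
  a: {b,f,h,i,u}
  b: {a,h,i,u}
  f: {a,i,u}
  h: {a,b,i}
  i: {a,b,f,h,u}
  u: {a,b,f,i}

Chromatic number:
  {a,b,h,i} pairwise interfere (4-clique) ⇒ χ ≥ 4
  assign a→c0 b→c2 f→c2 h→c3 i→c1 u→c3 — no edge inside a register ⇒ χ ≤ 4
  χ = 4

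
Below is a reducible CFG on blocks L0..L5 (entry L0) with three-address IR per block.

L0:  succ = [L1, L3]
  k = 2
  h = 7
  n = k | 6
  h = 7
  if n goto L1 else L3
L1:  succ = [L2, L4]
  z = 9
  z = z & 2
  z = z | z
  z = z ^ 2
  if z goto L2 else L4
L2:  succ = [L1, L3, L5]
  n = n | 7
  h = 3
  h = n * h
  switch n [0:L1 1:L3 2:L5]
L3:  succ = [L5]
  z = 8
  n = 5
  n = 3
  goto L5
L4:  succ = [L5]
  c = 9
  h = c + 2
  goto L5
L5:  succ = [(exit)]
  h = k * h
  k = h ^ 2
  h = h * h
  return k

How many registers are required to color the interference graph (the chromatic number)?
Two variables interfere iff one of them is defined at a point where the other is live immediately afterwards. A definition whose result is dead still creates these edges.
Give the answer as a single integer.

def/use:
  L0 def {h,k,n} use ∅
  L1 def {z} use ∅
  L2 def {h,n} use {n}
  L3 def {n,z} use ∅
  L4 def {c,h} use ∅
  L5 def {h,k} use {h,k}

Liveness:
  L0: in=∅ out={h,k,n}
  L1: in={k,n} out={k,n}
  L2: in={k,n} out={h,k,n}
  L3: in={h,k} out={h,k}
  L4: in={k} out={h,k}
  L5: in={h,k} out=∅

Conflict graph:
  c — {k}
  h — {k,n,z}
  k — {c,h,n,z}
  n — {h,k,z}
  z — {h,k,n}

Colouring:
  lower bound: {h,k,n,z} mutually conflict ⇒ χ ≥ 4
  assign c→c1 h→c1 k→c0 n→c2 z→c3 — no edge inside a register ⇒ χ ≤ 4
  χ = 4

Answer: 4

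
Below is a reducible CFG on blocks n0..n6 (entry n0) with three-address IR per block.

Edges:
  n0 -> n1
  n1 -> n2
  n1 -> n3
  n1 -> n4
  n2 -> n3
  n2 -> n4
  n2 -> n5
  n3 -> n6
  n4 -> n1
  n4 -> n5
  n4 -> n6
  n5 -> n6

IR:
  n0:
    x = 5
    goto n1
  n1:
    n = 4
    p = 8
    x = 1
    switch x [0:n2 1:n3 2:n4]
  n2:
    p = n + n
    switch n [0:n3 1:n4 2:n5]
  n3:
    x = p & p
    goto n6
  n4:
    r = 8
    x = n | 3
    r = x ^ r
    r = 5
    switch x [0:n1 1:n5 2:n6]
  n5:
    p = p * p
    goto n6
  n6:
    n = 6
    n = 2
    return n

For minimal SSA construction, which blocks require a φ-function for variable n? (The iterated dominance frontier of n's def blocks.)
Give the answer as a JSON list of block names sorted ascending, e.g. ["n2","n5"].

Answer: ["n1"]

Working:
idom tree: n1←n0 n2←n1 n3←n1 n4←n1 n5←n1 n6←n1
Dom∩ at merges:
  n1: preds {n0,n4}: {n0} ∩ {n0,n1,n4} = {n0}; idom=n0
  n3: preds {n1,n2}: {n0,n1} ∩ {n0,n1,n2} = {n0,n1}; idom=n1
  n4: preds {n1,n2}: {n0,n1} ∩ {n0,n1,n2} = {n0,n1}; idom=n1
  n5: preds {n2,n4}: {n0,n1,n2} ∩ {n0,n1,n4} = {n0,n1}; idom=n1
  n6: preds {n3,n4,n5}: {n0,n1,n3} ∩ {n0,n1,n4} ∩ {n0,n1,n5} = {n0,n1}; idom=n1

Frontier:
  n1←n0: walk · to n0
  n1←n4: walk n4→n1 to n0
  n3←n1: walk · to n1
  n3←n2: walk n2 to n1
  n4←n1: walk · to n1
  n4←n2: walk n2 to n1
  n5←n2: walk n2 to n1
  n5←n4: walk n4 to n1
  n6←n3: walk n3 to n1
  n6←n4: walk n4 to n1
  n6←n5: walk n5 to n1
  n0 → ∅
  n1 → {n1}
  n2 → {n3,n4,n5}
  n3 → {n6}
  n4 → {n1,n5,n6}
  n5 → {n6}
  n6 → ∅

φ for n: defs {n1,n6}
  DF⁺ = {n1}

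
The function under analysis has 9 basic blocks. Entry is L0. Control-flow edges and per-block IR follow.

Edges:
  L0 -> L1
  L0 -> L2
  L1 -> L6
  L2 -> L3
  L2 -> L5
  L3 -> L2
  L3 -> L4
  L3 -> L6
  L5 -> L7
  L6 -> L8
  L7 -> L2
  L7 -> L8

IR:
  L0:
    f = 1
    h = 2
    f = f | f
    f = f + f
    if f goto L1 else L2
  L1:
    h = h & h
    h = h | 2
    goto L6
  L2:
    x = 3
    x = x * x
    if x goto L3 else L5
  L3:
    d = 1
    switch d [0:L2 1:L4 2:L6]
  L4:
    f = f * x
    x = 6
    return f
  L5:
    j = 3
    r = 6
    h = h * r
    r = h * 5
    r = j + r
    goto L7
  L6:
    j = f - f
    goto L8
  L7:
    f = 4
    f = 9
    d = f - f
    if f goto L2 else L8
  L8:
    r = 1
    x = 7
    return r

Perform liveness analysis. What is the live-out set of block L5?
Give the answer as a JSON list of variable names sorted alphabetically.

Answer: ["h"]

Working:
Block summaries:
  L0: def={f,h} ue=∅
  L1: def={h} ue={h}
  L2: def={x} ue=∅
  L3: def={d} ue=∅
  L4: def={f,x} ue={f,x}
  L5: def={h,j,r} ue={h}
  L6: def={j} ue={f}
  L7: def={d,f} ue=∅
  L8: def={r,x} ue=∅

Live sets:
  L0: in=∅ out={f,h}
  L1: in={f,h} out={f}
  L2: in={f,h} out={f,h,x}
  L3: in={f,h,x} out={f,h,x}
  L4: in={f,x} out=∅
  L5: in={h} out={h}
  L6: in={f} out=∅
  L7: in={h} out={f,h}
  L8: in=∅ out=∅

live-out(L5) = ["h"]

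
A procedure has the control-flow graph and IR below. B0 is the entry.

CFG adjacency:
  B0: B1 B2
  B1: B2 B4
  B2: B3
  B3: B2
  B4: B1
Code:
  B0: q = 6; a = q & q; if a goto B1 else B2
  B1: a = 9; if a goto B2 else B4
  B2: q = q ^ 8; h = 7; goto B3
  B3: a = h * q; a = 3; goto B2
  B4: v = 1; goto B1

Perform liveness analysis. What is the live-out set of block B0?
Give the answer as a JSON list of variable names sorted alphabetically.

def/use:
  B0 def {a,q} use ∅
  B1 def {a} use ∅
  B2 def {h,q} use {q}
  B3 def {a} use {h,q}
  B4 def {v} use ∅

Live sets:
  live B0: ∅→{q}
  live B1: {q}→{q}
  live B2: {q}→{h,q}
  live B3: {h,q}→{q}
  live B4: {q}→{q}

live-out(B0) = ["q"]

Answer: ["q"]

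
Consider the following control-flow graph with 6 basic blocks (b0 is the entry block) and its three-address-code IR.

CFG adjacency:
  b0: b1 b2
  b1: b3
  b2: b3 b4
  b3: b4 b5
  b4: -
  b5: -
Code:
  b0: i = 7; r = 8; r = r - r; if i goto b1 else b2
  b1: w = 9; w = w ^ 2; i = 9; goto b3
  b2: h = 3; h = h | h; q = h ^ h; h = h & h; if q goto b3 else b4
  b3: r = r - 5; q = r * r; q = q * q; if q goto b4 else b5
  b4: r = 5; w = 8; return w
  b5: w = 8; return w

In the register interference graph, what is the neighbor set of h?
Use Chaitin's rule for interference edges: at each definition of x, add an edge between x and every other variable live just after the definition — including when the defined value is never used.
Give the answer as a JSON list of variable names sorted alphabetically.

def/use:
  b0: def={i,r} ue=∅
  b1: def={i,w} ue=∅
  b2: def={h,q} ue=∅
  b3: def={q,r} ue={r}
  b4: def={r,w} ue=∅
  b5: def={w} ue=∅

Liveness:
  b0 li=∅ lo={r}
  b1 li={r} lo={r}
  b2 li={r} lo={r}
  b3 li={r} lo=∅
  b4 li=∅ lo=∅
  b5 li=∅ lo=∅

Interference:
  h↔{q,r}
  i↔{r}
  q↔{h,r}
  r↔{h,i,q,w}
  w↔{r}

N(h) = ["q", "r"]

Answer: ["q", "r"]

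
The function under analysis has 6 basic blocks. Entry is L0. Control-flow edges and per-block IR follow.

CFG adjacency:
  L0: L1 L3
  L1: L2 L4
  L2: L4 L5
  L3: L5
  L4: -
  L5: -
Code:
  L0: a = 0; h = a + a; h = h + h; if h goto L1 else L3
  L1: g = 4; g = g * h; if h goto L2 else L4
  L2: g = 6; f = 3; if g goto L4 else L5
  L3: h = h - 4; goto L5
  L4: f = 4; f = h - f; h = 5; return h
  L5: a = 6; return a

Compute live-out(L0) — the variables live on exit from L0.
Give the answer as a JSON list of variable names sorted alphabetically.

Answer: ["h"]

Working:
Per-block:
  L0 def {a,h} use ∅
  L1 def {g} use {h}
  L2 def {f,g} use ∅
  L3 def {h} use {h}
  L4 def {f,h} use {h}
  L5 def {a} use ∅

Liveness:
  L0: in=∅ out={h}
  L1: in={h} out={h}
  L2: in={h} out={h}
  L3: in={h} out=∅
  L4: in={h} out=∅
  L5: in=∅ out=∅

live-out(L0) = ["h"]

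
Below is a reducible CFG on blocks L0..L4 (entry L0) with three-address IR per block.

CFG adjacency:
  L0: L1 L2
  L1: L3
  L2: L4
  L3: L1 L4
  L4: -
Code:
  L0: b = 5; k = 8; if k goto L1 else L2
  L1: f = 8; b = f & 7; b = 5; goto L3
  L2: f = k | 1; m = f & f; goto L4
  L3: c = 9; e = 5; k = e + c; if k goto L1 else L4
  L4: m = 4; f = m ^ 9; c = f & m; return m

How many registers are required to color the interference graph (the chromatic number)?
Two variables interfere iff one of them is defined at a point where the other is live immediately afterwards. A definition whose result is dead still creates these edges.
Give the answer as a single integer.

Block summaries:
  L0: def={b,k} ue=∅
  L1: def={b,f} ue=∅
  L2: def={f,m} ue={k}
  L3: def={c,e,k} ue=∅
  L4: def={c,f,m} ue=∅

Liveness:
  L0 li=∅ lo={k}
  L1 li=∅ lo=∅
  L2 li={k} lo=∅
  L3 li=∅ lo=∅
  L4 li=∅ lo=∅

Interference:
  b — ∅
  c — {e,m}
  e — {c}
  f — {m}
  k — ∅
  m — {c,f}

Colouring:
  clique {c,e} ⇒ need ≥ 2
  assign b→R0 c→R0 e→R1 f→R0 k→R0 m→R1 — no edge inside a register ⇒ χ ≤ 2
  χ = 2

Answer: 2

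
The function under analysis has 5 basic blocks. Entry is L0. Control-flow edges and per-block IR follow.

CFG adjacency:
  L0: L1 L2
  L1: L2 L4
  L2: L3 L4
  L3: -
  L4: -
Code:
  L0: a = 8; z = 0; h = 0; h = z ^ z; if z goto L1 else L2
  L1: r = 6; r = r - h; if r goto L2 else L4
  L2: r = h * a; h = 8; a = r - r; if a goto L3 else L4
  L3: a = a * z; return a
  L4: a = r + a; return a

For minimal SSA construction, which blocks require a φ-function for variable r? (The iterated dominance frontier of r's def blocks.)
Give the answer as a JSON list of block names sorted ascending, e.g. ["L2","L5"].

idom tree: L1←L0 L2←L0 L3←L2 L4←L0
Join-block Dom:
  L2: preds {L0,L1}: {L0} ∩ {L0,L1} = {L0}; idom=L0
  L4: preds {L1,L2}: {L0,L1} ∩ {L0,L2} = {L0}; idom=L0

DF derivation:
  L2←L0: walk · to L0
  L2←L1: walk L1 to L0
  L4←L1: walk L1 to L0
  L4←L2: walk L2 to L0
  L0 → ∅
  L1 → {L2,L4}
  L2 → {L4}
  L3 → ∅
  L4 → ∅

φ for r: defs {L1,L2}
  DF⁺ = {L2,L4}

Answer: ["L2", "L4"]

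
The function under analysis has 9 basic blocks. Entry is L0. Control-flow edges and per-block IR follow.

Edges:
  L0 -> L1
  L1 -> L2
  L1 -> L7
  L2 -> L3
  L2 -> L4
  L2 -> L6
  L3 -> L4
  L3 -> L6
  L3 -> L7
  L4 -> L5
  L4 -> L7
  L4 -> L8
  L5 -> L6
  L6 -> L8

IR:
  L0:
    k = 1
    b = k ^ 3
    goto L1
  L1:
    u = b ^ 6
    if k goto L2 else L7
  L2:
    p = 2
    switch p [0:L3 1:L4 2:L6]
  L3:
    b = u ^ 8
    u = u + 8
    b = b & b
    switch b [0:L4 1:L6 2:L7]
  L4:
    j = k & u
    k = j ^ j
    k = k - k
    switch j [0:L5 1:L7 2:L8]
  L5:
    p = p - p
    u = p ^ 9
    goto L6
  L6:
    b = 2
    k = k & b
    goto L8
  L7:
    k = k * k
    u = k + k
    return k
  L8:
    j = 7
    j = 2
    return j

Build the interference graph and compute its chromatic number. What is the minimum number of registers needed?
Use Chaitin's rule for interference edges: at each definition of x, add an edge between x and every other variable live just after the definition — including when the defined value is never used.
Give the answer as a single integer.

def/use:
  L0: {b,k} / ∅
  L1: {u} / {b,k}
  L2: {p} / ∅
  L3: {b,u} / {u}
  L4: {j,k} / {k,u}
  L5: {p,u} / {p}
  L6: {b,k} / {k}
  L7: {k,u} / {k}
  L8: {j} / ∅

Liveness:
  live L0: ∅→{b,k}
  live L1: {b,k}→{k,u}
  live L2: {k,u}→{k,p,u}
  live L3: {k,p,u}→{k,p,u}
  live L4: {k,p,u}→{k,p}
  live L5: {k,p}→{k}
  live L6: {k}→∅
  live L7: {k}→∅
  live L8: ∅→∅

Interfere edges:
  b — {k,p,u}
  j — {k,p}
  k — {b,j,p,u}
  p — {b,j,k,u}
  u — {b,k,p}

Registers:
  clique {b,k,p,u} ⇒ need ≥ 4
  4-colouring: r0={k}  r1={p}  r2={b,j}  r3={u}
  χ = 4

Answer: 4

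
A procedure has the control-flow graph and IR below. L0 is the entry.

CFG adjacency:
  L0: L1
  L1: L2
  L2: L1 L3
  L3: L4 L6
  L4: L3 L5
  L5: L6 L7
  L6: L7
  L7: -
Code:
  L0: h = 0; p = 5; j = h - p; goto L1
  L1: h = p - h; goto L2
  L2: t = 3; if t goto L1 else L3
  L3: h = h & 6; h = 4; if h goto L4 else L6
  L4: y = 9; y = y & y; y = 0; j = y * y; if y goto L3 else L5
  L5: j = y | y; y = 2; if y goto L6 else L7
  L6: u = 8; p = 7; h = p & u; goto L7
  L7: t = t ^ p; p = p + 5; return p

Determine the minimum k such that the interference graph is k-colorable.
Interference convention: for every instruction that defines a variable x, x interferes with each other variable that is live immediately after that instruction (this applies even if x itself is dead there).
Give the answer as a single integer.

Block summaries:
  L0: {h,j,p} / ∅
  L1: {h} / {h,p}
  L2: {t} / ∅
  L3: {h} / {h}
  L4: {j,y} / ∅
  L5: {j,y} / {y}
  L6: {h,p,u} / ∅
  L7: {p,t} / {p,t}

Backward fixpoint:
  live L0: ∅→{h,p}
  live L1: {h,p}→{h,p}
  live L2: {h,p}→{h,p,t}
  live L3: {h,p,t}→{h,p,t}
  live L4: {h,p,t}→{h,p,t,y}
  live L5: {p,t,y}→{p,t}
  live L6: {t}→{p,t}
  live L7: {p,t}→∅

Conflict graph:
  h↔{j,p,t,y}
  j↔{h,p,t,y}
  p↔{h,j,t,u,y}
  t↔{h,j,p,u,y}
  u↔{p,t}
  y↔{h,j,p,t}

Registers:
  {h,j,p,t,y} pairwise interfere (5-clique) ⇒ χ ≥ 5
  5-colouring: R0={p}  R1={t}  R2={h,u}  R3={j}  R4={y}
  χ = 5

Answer: 5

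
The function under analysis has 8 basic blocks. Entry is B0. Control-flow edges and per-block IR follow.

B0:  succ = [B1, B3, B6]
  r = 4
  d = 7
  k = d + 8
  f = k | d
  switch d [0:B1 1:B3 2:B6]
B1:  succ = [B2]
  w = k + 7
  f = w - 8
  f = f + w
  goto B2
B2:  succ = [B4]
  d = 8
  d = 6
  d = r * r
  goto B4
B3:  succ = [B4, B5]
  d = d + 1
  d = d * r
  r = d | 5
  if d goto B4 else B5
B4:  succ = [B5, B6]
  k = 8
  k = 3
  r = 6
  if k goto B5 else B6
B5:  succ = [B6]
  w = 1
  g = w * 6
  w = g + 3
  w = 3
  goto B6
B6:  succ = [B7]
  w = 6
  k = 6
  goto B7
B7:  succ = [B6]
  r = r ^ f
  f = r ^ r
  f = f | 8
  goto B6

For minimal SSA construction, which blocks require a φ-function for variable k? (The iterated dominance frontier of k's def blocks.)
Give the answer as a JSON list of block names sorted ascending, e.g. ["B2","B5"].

idom tree: B1←B0 B2←B1 B3←B0 B4←B0 B5←B0 B6←B0 B7←B6
Dom∩ at merges:
  B4: preds {B2,B3}: {B0,B1,B2} ∩ {B0,B3} = {B0}; idom=B0
  B5: preds {B3,B4}: {B0,B3} ∩ {B0,B4} = {B0}; idom=B0
  B6: preds {B0,B4,B5,B7}: {B0} ∩ {B0,B4} ∩ {B0,B5} ∩ {B0,B6,B7} = {B0}; idom=B0

DF derivation:
  B4←B2: walk B2→B1 to B0
  B4←B3: walk B3 to B0
  B5←B3: walk B3 to B0
  B5←B4: walk B4 to B0
  B6←B0: walk · to B0
  B6←B4: walk B4 to B0
  B6←B5: walk B5 to B0
  B6←B7: walk B7→B6 to B0
  DF(B0)=∅
  DF(B1)={B4}
  DF(B2)={B4}
  DF(B3)={B4,B5}
  DF(B4)={B5,B6}
  DF(B5)={B6}
  DF(B6)={B6}
  DF(B7)={B6}

φ for k: defs {B0,B4,B6}
  DF⁺ = {B5,B6}

Answer: ["B5", "B6"]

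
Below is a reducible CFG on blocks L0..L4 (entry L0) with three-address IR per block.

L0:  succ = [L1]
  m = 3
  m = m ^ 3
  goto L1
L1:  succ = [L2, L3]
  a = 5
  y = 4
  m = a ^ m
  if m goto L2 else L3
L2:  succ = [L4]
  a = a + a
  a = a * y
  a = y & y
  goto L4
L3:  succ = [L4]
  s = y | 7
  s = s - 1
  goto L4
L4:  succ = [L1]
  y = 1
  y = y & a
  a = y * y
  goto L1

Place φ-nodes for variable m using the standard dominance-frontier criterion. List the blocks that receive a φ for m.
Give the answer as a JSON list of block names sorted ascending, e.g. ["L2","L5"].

Answer: ["L1"]

Derivation:
idom tree: L1←L0 L2←L1 L3←L1 L4←L1
Dom∩ at merges:
  L1: preds {L0,L4}: {L0} ∩ {L0,L1,L4} = {L0}; idom=L0
  L4: preds {L2,L3}: {L0,L1,L2} ∩ {L0,L1,L3} = {L0,L1}; idom=L1

DF walk-up:
  join L1 pred L0: · stop@L0
  join L1 pred L4: L4→L1 stop@L0
  join L4 pred L2: L2 stop@L1
  join L4 pred L3: L3 stop@L1
  L0 → ∅
  L1 → {L1}
  L2 → {L4}
  L3 → {L4}
  L4 → {L1}

φ for m: defs {L0,L1}
  DF⁺ = {L1}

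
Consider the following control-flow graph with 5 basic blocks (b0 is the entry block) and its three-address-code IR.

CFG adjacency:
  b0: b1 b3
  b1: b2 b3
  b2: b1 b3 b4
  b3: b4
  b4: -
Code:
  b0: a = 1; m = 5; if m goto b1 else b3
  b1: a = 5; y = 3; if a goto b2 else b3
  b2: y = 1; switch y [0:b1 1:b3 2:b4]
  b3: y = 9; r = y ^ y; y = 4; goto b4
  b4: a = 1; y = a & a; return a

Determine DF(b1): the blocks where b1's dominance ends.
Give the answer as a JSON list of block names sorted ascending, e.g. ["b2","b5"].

idom tree: b1←b0 b2←b1 b3←b0 b4←b0
Join-block Dom:
  b1: preds {b0,b2}: {b0} ∩ {b0,b1,b2} = {b0}; idom=b0
  b3: preds {b0,b1,b2}: {b0} ∩ {b0,b1} ∩ {b0,b1,b2} = {b0}; idom=b0
  b4: preds {b2,b3}: {b0,b1,b2} ∩ {b0,b3} = {b0}; idom=b0

DF derivation:
  join b1 pred b0: · stop@b0
  join b1 pred b2: b2→b1 stop@b0
  join b3 pred b0: · stop@b0
  join b3 pred b1: b1 stop@b0
  join b3 pred b2: b2→b1 stop@b0
  join b4 pred b2: b2→b1 stop@b0
  join b4 pred b3: b3 stop@b0
  b0: DF=∅
  b1: DF={b1,b3,b4}
  b2: DF={b1,b3,b4}
  b3: DF={b4}
  b4: DF=∅

DF(b1) = ["b1", "b3", "b4"]

Answer: ["b1", "b3", "b4"]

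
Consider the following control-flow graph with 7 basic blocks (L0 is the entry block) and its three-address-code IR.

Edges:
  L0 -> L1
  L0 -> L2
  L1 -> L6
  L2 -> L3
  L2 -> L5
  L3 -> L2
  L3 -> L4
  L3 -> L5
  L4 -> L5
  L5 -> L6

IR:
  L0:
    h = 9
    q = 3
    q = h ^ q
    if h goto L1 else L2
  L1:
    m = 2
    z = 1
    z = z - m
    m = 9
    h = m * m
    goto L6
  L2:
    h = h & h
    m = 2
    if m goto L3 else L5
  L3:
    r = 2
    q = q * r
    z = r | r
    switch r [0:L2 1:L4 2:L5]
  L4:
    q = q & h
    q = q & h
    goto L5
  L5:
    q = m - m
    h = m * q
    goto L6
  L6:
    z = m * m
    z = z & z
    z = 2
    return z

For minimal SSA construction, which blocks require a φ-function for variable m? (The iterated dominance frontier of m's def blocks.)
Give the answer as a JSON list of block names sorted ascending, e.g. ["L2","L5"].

idom tree: L1←L0 L2←L0 L3←L2 L4←L3 L5←L2 L6←L0
Dom at joins:
  L2: preds {L0,L3}: {L0} ∩ {L0,L2,L3} = {L0}; idom=L0
  L5: preds {L2,L3,L4}: {L0,L2} ∩ {L0,L2,L3} ∩ {L0,L2,L3,L4} = {L0,L2}; idom=L2
  L6: preds {L1,L5}: {L0,L1} ∩ {L0,L2,L5} = {L0}; idom=L0

Frontier:
  L2←L0: walk · to L0
  L2←L3: walk L3→L2 to L0
  L5←L2: walk · to L2
  L5←L3: walk L3 to L2
  L5←L4: walk L4→L3 to L2
  L6←L1: walk L1 to L0
  L6←L5: walk L5→L2 to L0
  DF(L0)=∅
  DF(L1)={L6}
  DF(L2)={L2,L6}
  DF(L3)={L2,L5}
  DF(L4)={L5}
  DF(L5)={L6}
  DF(L6)=∅

φ for m: defs {L1,L2}
  DF⁺ = {L2,L6}

Answer: ["L2", "L6"]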